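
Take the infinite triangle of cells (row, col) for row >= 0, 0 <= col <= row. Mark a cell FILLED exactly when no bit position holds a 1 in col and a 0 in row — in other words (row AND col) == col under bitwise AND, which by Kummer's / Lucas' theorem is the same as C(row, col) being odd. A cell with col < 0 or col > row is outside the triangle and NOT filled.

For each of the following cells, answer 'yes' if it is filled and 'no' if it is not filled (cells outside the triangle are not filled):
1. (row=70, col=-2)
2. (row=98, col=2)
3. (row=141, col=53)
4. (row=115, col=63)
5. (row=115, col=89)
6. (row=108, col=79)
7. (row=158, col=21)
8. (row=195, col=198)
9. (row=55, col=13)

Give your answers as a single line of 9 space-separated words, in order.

(70,-2): col outside [0, 70] -> not filled
(98,2): row=0b1100010, col=0b10, row AND col = 0b10 = 2; 2 == 2 -> filled
(141,53): row=0b10001101, col=0b110101, row AND col = 0b101 = 5; 5 != 53 -> empty
(115,63): row=0b1110011, col=0b111111, row AND col = 0b110011 = 51; 51 != 63 -> empty
(115,89): row=0b1110011, col=0b1011001, row AND col = 0b1010001 = 81; 81 != 89 -> empty
(108,79): row=0b1101100, col=0b1001111, row AND col = 0b1001100 = 76; 76 != 79 -> empty
(158,21): row=0b10011110, col=0b10101, row AND col = 0b10100 = 20; 20 != 21 -> empty
(195,198): col outside [0, 195] -> not filled
(55,13): row=0b110111, col=0b1101, row AND col = 0b101 = 5; 5 != 13 -> empty

Answer: no yes no no no no no no no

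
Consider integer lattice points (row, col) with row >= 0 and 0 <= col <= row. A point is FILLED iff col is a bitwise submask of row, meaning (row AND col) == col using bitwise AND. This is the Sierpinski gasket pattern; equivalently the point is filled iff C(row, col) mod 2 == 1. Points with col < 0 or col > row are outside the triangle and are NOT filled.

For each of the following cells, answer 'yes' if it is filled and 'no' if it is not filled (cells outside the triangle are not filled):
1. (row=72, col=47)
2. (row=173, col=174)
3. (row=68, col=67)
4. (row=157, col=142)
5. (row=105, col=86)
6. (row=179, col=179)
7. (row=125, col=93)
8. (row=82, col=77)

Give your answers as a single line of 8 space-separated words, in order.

(72,47): row=0b1001000, col=0b101111, row AND col = 0b1000 = 8; 8 != 47 -> empty
(173,174): col outside [0, 173] -> not filled
(68,67): row=0b1000100, col=0b1000011, row AND col = 0b1000000 = 64; 64 != 67 -> empty
(157,142): row=0b10011101, col=0b10001110, row AND col = 0b10001100 = 140; 140 != 142 -> empty
(105,86): row=0b1101001, col=0b1010110, row AND col = 0b1000000 = 64; 64 != 86 -> empty
(179,179): row=0b10110011, col=0b10110011, row AND col = 0b10110011 = 179; 179 == 179 -> filled
(125,93): row=0b1111101, col=0b1011101, row AND col = 0b1011101 = 93; 93 == 93 -> filled
(82,77): row=0b1010010, col=0b1001101, row AND col = 0b1000000 = 64; 64 != 77 -> empty

Answer: no no no no no yes yes no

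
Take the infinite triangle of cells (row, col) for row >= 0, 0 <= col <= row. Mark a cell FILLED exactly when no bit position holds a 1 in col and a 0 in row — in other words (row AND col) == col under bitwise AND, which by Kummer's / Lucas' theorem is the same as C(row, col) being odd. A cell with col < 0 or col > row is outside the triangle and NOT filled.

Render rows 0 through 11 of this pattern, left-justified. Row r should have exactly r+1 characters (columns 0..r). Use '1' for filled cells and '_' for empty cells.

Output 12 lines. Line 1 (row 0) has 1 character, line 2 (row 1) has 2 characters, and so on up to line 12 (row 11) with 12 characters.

r0=0: 1
r1=1: 11
r2=10: 1_1
r3=11: 1111
r4=100: 1___1
r5=101: 11__11
r6=110: 1_1_1_1
r7=111: 11111111
r8=1000: 1_______1
r9=1001: 11______11
r10=1010: 1_1_____1_1
r11=1011: 1111____1111

Answer: 1
11
1_1
1111
1___1
11__11
1_1_1_1
11111111
1_______1
11______11
1_1_____1_1
1111____1111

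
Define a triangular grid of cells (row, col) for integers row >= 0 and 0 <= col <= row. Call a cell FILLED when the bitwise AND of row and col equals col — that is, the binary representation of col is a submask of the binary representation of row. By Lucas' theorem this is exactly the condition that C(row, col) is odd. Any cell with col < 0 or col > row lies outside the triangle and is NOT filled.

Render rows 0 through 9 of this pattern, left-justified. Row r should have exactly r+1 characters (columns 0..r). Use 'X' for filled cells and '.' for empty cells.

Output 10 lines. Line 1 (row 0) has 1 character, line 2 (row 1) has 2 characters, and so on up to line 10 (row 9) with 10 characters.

Answer: X
XX
X.X
XXXX
X...X
XX..XX
X.X.X.X
XXXXXXXX
X.......X
XX......XX

Derivation:
r0=0: X
r1=1: XX
r2=10: X.X
r3=11: XXXX
r4=100: X...X
r5=101: XX..XX
r6=110: X.X.X.X
r7=111: XXXXXXXX
r8=1000: X.......X
r9=1001: XX......XX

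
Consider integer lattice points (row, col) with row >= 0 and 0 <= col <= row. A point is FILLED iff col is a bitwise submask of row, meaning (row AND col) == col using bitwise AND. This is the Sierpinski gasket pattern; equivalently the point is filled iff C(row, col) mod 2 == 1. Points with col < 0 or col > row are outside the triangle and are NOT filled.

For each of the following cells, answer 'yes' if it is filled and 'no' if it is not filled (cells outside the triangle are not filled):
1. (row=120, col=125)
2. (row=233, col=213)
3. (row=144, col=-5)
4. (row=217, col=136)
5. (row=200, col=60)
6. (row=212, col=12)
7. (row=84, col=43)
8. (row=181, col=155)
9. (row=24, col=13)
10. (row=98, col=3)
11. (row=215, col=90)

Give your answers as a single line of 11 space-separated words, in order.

(120,125): col outside [0, 120] -> not filled
(233,213): row=0b11101001, col=0b11010101, row AND col = 0b11000001 = 193; 193 != 213 -> empty
(144,-5): col outside [0, 144] -> not filled
(217,136): row=0b11011001, col=0b10001000, row AND col = 0b10001000 = 136; 136 == 136 -> filled
(200,60): row=0b11001000, col=0b111100, row AND col = 0b1000 = 8; 8 != 60 -> empty
(212,12): row=0b11010100, col=0b1100, row AND col = 0b100 = 4; 4 != 12 -> empty
(84,43): row=0b1010100, col=0b101011, row AND col = 0b0 = 0; 0 != 43 -> empty
(181,155): row=0b10110101, col=0b10011011, row AND col = 0b10010001 = 145; 145 != 155 -> empty
(24,13): row=0b11000, col=0b1101, row AND col = 0b1000 = 8; 8 != 13 -> empty
(98,3): row=0b1100010, col=0b11, row AND col = 0b10 = 2; 2 != 3 -> empty
(215,90): row=0b11010111, col=0b1011010, row AND col = 0b1010010 = 82; 82 != 90 -> empty

Answer: no no no yes no no no no no no no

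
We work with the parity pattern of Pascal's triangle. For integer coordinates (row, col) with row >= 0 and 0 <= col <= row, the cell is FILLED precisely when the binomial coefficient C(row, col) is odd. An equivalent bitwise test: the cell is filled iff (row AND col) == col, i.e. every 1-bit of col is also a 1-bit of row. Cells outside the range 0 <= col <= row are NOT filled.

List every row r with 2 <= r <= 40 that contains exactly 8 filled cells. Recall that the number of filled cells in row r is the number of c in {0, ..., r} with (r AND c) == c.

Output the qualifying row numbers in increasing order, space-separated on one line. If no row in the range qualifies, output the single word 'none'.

Row r has 2^popcount(r) filled cells, so we need popcount(r) = log2(8) = 3.
Scan r = 2..40 and keep those with exactly 3 one-bits:
r=2=10 popcount=1 -> skip
r=3=11 popcount=2 -> skip
r=4=100 popcount=1 -> skip
r=5=101 popcount=2 -> skip
r=6=110 popcount=2 -> skip
r=7=111 popcount=3 -> KEEP
r=8=1000 popcount=1 -> skip
r=9=1001 popcount=2 -> skip
r=10=1010 popcount=2 -> skip
r=11=1011 popcount=3 -> KEEP
r=12=1100 popcount=2 -> skip
r=13=1101 popcount=3 -> KEEP
r=14=1110 popcount=3 -> KEEP
r=15=1111 popcount=4 -> skip
r=16=10000 popcount=1 -> skip
r=17=10001 popcount=2 -> skip
r=18=10010 popcount=2 -> skip
r=19=10011 popcount=3 -> KEEP
r=20=10100 popcount=2 -> skip
r=21=10101 popcount=3 -> KEEP
r=22=10110 popcount=3 -> KEEP
r=23=10111 popcount=4 -> skip
r=24=11000 popcount=2 -> skip
r=25=11001 popcount=3 -> KEEP
r=26=11010 popcount=3 -> KEEP
r=27=11011 popcount=4 -> skip
r=28=11100 popcount=3 -> KEEP
r=29=11101 popcount=4 -> skip
r=30=11110 popcount=4 -> skip
r=31=11111 popcount=5 -> skip
r=32=100000 popcount=1 -> skip
r=33=100001 popcount=2 -> skip
r=34=100010 popcount=2 -> skip
r=35=100011 popcount=3 -> KEEP
r=36=100100 popcount=2 -> skip
r=37=100101 popcount=3 -> KEEP
r=38=100110 popcount=3 -> KEEP
r=39=100111 popcount=4 -> skip
r=40=101000 popcount=2 -> skip
Kept rows: 7 11 13 14 19 21 22 25 26 28 35 37 38

Answer: 7 11 13 14 19 21 22 25 26 28 35 37 38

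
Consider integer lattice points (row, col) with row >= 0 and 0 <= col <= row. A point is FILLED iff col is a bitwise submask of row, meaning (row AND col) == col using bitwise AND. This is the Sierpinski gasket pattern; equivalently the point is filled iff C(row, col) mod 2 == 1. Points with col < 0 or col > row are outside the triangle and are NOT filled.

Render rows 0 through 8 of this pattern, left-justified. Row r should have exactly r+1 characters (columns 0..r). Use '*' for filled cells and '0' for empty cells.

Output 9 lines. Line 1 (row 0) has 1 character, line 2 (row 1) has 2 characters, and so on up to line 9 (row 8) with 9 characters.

r0=0: *
r1=1: **
r2=10: *0*
r3=11: ****
r4=100: *000*
r5=101: **00**
r6=110: *0*0*0*
r7=111: ********
r8=1000: *0000000*

Answer: *
**
*0*
****
*000*
**00**
*0*0*0*
********
*0000000*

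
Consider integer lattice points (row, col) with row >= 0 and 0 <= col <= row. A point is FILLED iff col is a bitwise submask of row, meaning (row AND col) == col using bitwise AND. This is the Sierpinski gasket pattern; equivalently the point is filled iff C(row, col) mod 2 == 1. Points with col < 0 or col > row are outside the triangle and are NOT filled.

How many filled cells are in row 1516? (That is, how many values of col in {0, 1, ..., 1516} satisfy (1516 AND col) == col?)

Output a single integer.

1516 in binary = 10111101100
popcount(1516) = number of 1-bits in 10111101100 = 7
A col c satisfies (1516 AND c) == c iff every set bit of c is also set in 1516; each of the 7 set bits of 1516 can independently be on or off in c.
count = 2^7 = 128

Answer: 128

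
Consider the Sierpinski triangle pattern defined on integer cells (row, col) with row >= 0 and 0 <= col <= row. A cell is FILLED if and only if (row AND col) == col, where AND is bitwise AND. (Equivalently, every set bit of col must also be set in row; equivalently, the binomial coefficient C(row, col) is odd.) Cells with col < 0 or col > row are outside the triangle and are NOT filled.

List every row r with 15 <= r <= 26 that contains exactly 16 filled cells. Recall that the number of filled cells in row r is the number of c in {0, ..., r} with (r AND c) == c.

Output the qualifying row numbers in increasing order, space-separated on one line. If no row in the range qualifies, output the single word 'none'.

Answer: 15 23

Derivation:
Row r has 2^popcount(r) filled cells, so we need popcount(r) = log2(16) = 4.
Scan r = 15..26 and keep those with exactly 4 one-bits:
r=15=1111 popcount=4 -> KEEP
r=16=10000 popcount=1 -> skip
r=17=10001 popcount=2 -> skip
r=18=10010 popcount=2 -> skip
r=19=10011 popcount=3 -> skip
r=20=10100 popcount=2 -> skip
r=21=10101 popcount=3 -> skip
r=22=10110 popcount=3 -> skip
r=23=10111 popcount=4 -> KEEP
r=24=11000 popcount=2 -> skip
r=25=11001 popcount=3 -> skip
r=26=11010 popcount=3 -> skip
Kept rows: 15 23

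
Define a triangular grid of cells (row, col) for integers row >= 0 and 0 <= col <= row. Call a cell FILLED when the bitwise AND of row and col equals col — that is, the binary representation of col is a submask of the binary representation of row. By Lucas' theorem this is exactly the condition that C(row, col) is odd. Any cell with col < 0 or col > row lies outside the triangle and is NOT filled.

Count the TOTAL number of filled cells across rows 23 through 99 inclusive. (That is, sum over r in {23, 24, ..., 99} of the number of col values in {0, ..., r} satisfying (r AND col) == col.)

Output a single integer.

Answer: 1132

Derivation:
r23=10111 pc4: +16 =16
r24=11000 pc2: +4 =20
r25=11001 pc3: +8 =28
r26=11010 pc3: +8 =36
r27=11011 pc4: +16 =52
r28=11100 pc3: +8 =60
r29=11101 pc4: +16 =76
r30=11110 pc4: +16 =92
r31=11111 pc5: +32 =124
r32=100000 pc1: +2 =126
r33=100001 pc2: +4 =130
r34=100010 pc2: +4 =134
r35=100011 pc3: +8 =142
r36=100100 pc2: +4 =146
r37=100101 pc3: +8 =154
r38=100110 pc3: +8 =162
r39=100111 pc4: +16 =178
r40=101000 pc2: +4 =182
r41=101001 pc3: +8 =190
r42=101010 pc3: +8 =198
r43=101011 pc4: +16 =214
r44=101100 pc3: +8 =222
r45=101101 pc4: +16 =238
r46=101110 pc4: +16 =254
r47=101111 pc5: +32 =286
r48=110000 pc2: +4 =290
r49=110001 pc3: +8 =298
r50=110010 pc3: +8 =306
r51=110011 pc4: +16 =322
r52=110100 pc3: +8 =330
r53=110101 pc4: +16 =346
r54=110110 pc4: +16 =362
r55=110111 pc5: +32 =394
r56=111000 pc3: +8 =402
r57=111001 pc4: +16 =418
r58=111010 pc4: +16 =434
r59=111011 pc5: +32 =466
r60=111100 pc4: +16 =482
r61=111101 pc5: +32 =514
r62=111110 pc5: +32 =546
r63=111111 pc6: +64 =610
r64=1000000 pc1: +2 =612
r65=1000001 pc2: +4 =616
r66=1000010 pc2: +4 =620
r67=1000011 pc3: +8 =628
r68=1000100 pc2: +4 =632
r69=1000101 pc3: +8 =640
r70=1000110 pc3: +8 =648
r71=1000111 pc4: +16 =664
r72=1001000 pc2: +4 =668
r73=1001001 pc3: +8 =676
r74=1001010 pc3: +8 =684
r75=1001011 pc4: +16 =700
r76=1001100 pc3: +8 =708
r77=1001101 pc4: +16 =724
r78=1001110 pc4: +16 =740
r79=1001111 pc5: +32 =772
r80=1010000 pc2: +4 =776
r81=1010001 pc3: +8 =784
r82=1010010 pc3: +8 =792
r83=1010011 pc4: +16 =808
r84=1010100 pc3: +8 =816
r85=1010101 pc4: +16 =832
r86=1010110 pc4: +16 =848
r87=1010111 pc5: +32 =880
r88=1011000 pc3: +8 =888
r89=1011001 pc4: +16 =904
r90=1011010 pc4: +16 =920
r91=1011011 pc5: +32 =952
r92=1011100 pc4: +16 =968
r93=1011101 pc5: +32 =1000
r94=1011110 pc5: +32 =1032
r95=1011111 pc6: +64 =1096
r96=1100000 pc2: +4 =1100
r97=1100001 pc3: +8 =1108
r98=1100010 pc3: +8 =1116
r99=1100011 pc4: +16 =1132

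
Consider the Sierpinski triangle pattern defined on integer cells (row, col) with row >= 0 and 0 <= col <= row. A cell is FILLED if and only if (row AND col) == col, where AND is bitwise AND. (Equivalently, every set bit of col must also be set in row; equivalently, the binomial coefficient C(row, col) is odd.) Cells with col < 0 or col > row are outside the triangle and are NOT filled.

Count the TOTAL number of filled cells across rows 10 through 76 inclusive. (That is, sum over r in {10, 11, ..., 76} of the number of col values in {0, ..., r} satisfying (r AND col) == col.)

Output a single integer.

r10=1010 pc2: +4 =4
r11=1011 pc3: +8 =12
r12=1100 pc2: +4 =16
r13=1101 pc3: +8 =24
r14=1110 pc3: +8 =32
r15=1111 pc4: +16 =48
r16=10000 pc1: +2 =50
r17=10001 pc2: +4 =54
r18=10010 pc2: +4 =58
r19=10011 pc3: +8 =66
r20=10100 pc2: +4 =70
r21=10101 pc3: +8 =78
r22=10110 pc3: +8 =86
r23=10111 pc4: +16 =102
r24=11000 pc2: +4 =106
r25=11001 pc3: +8 =114
r26=11010 pc3: +8 =122
r27=11011 pc4: +16 =138
r28=11100 pc3: +8 =146
r29=11101 pc4: +16 =162
r30=11110 pc4: +16 =178
r31=11111 pc5: +32 =210
r32=100000 pc1: +2 =212
r33=100001 pc2: +4 =216
r34=100010 pc2: +4 =220
r35=100011 pc3: +8 =228
r36=100100 pc2: +4 =232
r37=100101 pc3: +8 =240
r38=100110 pc3: +8 =248
r39=100111 pc4: +16 =264
r40=101000 pc2: +4 =268
r41=101001 pc3: +8 =276
r42=101010 pc3: +8 =284
r43=101011 pc4: +16 =300
r44=101100 pc3: +8 =308
r45=101101 pc4: +16 =324
r46=101110 pc4: +16 =340
r47=101111 pc5: +32 =372
r48=110000 pc2: +4 =376
r49=110001 pc3: +8 =384
r50=110010 pc3: +8 =392
r51=110011 pc4: +16 =408
r52=110100 pc3: +8 =416
r53=110101 pc4: +16 =432
r54=110110 pc4: +16 =448
r55=110111 pc5: +32 =480
r56=111000 pc3: +8 =488
r57=111001 pc4: +16 =504
r58=111010 pc4: +16 =520
r59=111011 pc5: +32 =552
r60=111100 pc4: +16 =568
r61=111101 pc5: +32 =600
r62=111110 pc5: +32 =632
r63=111111 pc6: +64 =696
r64=1000000 pc1: +2 =698
r65=1000001 pc2: +4 =702
r66=1000010 pc2: +4 =706
r67=1000011 pc3: +8 =714
r68=1000100 pc2: +4 =718
r69=1000101 pc3: +8 =726
r70=1000110 pc3: +8 =734
r71=1000111 pc4: +16 =750
r72=1001000 pc2: +4 =754
r73=1001001 pc3: +8 =762
r74=1001010 pc3: +8 =770
r75=1001011 pc4: +16 =786
r76=1001100 pc3: +8 =794

Answer: 794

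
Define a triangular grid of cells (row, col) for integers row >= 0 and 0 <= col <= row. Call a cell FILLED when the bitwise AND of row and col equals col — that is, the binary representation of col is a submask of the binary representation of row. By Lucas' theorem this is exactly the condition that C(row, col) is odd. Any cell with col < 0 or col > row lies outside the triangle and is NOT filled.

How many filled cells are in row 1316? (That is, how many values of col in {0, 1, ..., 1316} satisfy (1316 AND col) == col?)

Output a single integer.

1316 in binary = 10100100100
popcount(1316) = number of 1-bits in 10100100100 = 4
A col c satisfies (1316 AND c) == c iff every set bit of c is also set in 1316; each of the 4 set bits of 1316 can independently be on or off in c.
count = 2^4 = 16

Answer: 16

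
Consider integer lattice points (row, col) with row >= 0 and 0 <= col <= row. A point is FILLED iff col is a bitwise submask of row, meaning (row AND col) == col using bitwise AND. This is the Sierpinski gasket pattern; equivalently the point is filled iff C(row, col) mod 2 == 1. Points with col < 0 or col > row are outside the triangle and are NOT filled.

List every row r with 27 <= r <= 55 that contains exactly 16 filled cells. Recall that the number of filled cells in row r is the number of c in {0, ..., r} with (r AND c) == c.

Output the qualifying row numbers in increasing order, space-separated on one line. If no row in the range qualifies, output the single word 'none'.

Answer: 27 29 30 39 43 45 46 51 53 54

Derivation:
Row r has 2^popcount(r) filled cells, so we need popcount(r) = log2(16) = 4.
Scan r = 27..55 and keep those with exactly 4 one-bits:
r=27=11011 popcount=4 -> KEEP
r=28=11100 popcount=3 -> skip
r=29=11101 popcount=4 -> KEEP
r=30=11110 popcount=4 -> KEEP
r=31=11111 popcount=5 -> skip
r=32=100000 popcount=1 -> skip
r=33=100001 popcount=2 -> skip
r=34=100010 popcount=2 -> skip
r=35=100011 popcount=3 -> skip
r=36=100100 popcount=2 -> skip
r=37=100101 popcount=3 -> skip
r=38=100110 popcount=3 -> skip
r=39=100111 popcount=4 -> KEEP
r=40=101000 popcount=2 -> skip
r=41=101001 popcount=3 -> skip
r=42=101010 popcount=3 -> skip
r=43=101011 popcount=4 -> KEEP
r=44=101100 popcount=3 -> skip
r=45=101101 popcount=4 -> KEEP
r=46=101110 popcount=4 -> KEEP
r=47=101111 popcount=5 -> skip
r=48=110000 popcount=2 -> skip
r=49=110001 popcount=3 -> skip
r=50=110010 popcount=3 -> skip
r=51=110011 popcount=4 -> KEEP
r=52=110100 popcount=3 -> skip
r=53=110101 popcount=4 -> KEEP
r=54=110110 popcount=4 -> KEEP
r=55=110111 popcount=5 -> skip
Kept rows: 27 29 30 39 43 45 46 51 53 54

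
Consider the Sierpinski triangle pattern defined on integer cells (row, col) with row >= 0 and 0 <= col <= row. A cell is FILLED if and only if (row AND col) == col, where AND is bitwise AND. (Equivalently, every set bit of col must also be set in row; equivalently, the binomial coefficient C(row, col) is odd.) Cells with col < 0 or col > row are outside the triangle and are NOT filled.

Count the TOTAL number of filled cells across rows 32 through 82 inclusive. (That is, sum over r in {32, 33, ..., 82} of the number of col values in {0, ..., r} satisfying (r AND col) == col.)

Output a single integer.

r32=100000 pc1: +2 =2
r33=100001 pc2: +4 =6
r34=100010 pc2: +4 =10
r35=100011 pc3: +8 =18
r36=100100 pc2: +4 =22
r37=100101 pc3: +8 =30
r38=100110 pc3: +8 =38
r39=100111 pc4: +16 =54
r40=101000 pc2: +4 =58
r41=101001 pc3: +8 =66
r42=101010 pc3: +8 =74
r43=101011 pc4: +16 =90
r44=101100 pc3: +8 =98
r45=101101 pc4: +16 =114
r46=101110 pc4: +16 =130
r47=101111 pc5: +32 =162
r48=110000 pc2: +4 =166
r49=110001 pc3: +8 =174
r50=110010 pc3: +8 =182
r51=110011 pc4: +16 =198
r52=110100 pc3: +8 =206
r53=110101 pc4: +16 =222
r54=110110 pc4: +16 =238
r55=110111 pc5: +32 =270
r56=111000 pc3: +8 =278
r57=111001 pc4: +16 =294
r58=111010 pc4: +16 =310
r59=111011 pc5: +32 =342
r60=111100 pc4: +16 =358
r61=111101 pc5: +32 =390
r62=111110 pc5: +32 =422
r63=111111 pc6: +64 =486
r64=1000000 pc1: +2 =488
r65=1000001 pc2: +4 =492
r66=1000010 pc2: +4 =496
r67=1000011 pc3: +8 =504
r68=1000100 pc2: +4 =508
r69=1000101 pc3: +8 =516
r70=1000110 pc3: +8 =524
r71=1000111 pc4: +16 =540
r72=1001000 pc2: +4 =544
r73=1001001 pc3: +8 =552
r74=1001010 pc3: +8 =560
r75=1001011 pc4: +16 =576
r76=1001100 pc3: +8 =584
r77=1001101 pc4: +16 =600
r78=1001110 pc4: +16 =616
r79=1001111 pc5: +32 =648
r80=1010000 pc2: +4 =652
r81=1010001 pc3: +8 =660
r82=1010010 pc3: +8 =668

Answer: 668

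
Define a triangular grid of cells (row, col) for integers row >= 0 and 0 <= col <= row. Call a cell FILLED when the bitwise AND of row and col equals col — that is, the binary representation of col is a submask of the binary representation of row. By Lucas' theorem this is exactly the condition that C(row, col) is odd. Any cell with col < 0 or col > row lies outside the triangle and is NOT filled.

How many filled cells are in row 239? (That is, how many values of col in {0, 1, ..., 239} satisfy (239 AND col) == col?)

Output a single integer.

Answer: 128

Derivation:
239 in binary = 11101111
popcount(239) = number of 1-bits in 11101111 = 7
A col c satisfies (239 AND c) == c iff every set bit of c is also set in 239; each of the 7 set bits of 239 can independently be on or off in c.
count = 2^7 = 128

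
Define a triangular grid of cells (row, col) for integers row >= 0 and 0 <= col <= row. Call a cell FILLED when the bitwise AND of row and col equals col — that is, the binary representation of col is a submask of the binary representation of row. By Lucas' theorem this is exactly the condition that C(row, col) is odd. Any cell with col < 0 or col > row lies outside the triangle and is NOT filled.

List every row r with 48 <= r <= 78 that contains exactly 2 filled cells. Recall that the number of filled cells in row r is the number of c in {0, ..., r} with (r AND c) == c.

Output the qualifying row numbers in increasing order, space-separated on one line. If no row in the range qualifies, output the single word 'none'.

Row r has 2^popcount(r) filled cells, so we need popcount(r) = log2(2) = 1.
Scan r = 48..78 and keep those with exactly 1 one-bits:
r=48=110000 popcount=2 -> skip
r=49=110001 popcount=3 -> skip
r=50=110010 popcount=3 -> skip
r=51=110011 popcount=4 -> skip
r=52=110100 popcount=3 -> skip
r=53=110101 popcount=4 -> skip
r=54=110110 popcount=4 -> skip
r=55=110111 popcount=5 -> skip
r=56=111000 popcount=3 -> skip
r=57=111001 popcount=4 -> skip
r=58=111010 popcount=4 -> skip
r=59=111011 popcount=5 -> skip
r=60=111100 popcount=4 -> skip
r=61=111101 popcount=5 -> skip
r=62=111110 popcount=5 -> skip
r=63=111111 popcount=6 -> skip
r=64=1000000 popcount=1 -> KEEP
r=65=1000001 popcount=2 -> skip
r=66=1000010 popcount=2 -> skip
r=67=1000011 popcount=3 -> skip
r=68=1000100 popcount=2 -> skip
r=69=1000101 popcount=3 -> skip
r=70=1000110 popcount=3 -> skip
r=71=1000111 popcount=4 -> skip
r=72=1001000 popcount=2 -> skip
r=73=1001001 popcount=3 -> skip
r=74=1001010 popcount=3 -> skip
r=75=1001011 popcount=4 -> skip
r=76=1001100 popcount=3 -> skip
r=77=1001101 popcount=4 -> skip
r=78=1001110 popcount=4 -> skip
Kept rows: 64

Answer: 64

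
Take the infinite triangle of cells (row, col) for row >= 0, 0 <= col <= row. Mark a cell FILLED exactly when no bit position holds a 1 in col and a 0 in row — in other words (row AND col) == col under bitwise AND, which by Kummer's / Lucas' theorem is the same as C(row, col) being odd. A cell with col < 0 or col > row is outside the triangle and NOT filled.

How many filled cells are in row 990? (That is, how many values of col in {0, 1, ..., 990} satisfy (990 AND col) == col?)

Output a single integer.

990 in binary = 1111011110
popcount(990) = number of 1-bits in 1111011110 = 8
A col c satisfies (990 AND c) == c iff every set bit of c is also set in 990; each of the 8 set bits of 990 can independently be on or off in c.
count = 2^8 = 256

Answer: 256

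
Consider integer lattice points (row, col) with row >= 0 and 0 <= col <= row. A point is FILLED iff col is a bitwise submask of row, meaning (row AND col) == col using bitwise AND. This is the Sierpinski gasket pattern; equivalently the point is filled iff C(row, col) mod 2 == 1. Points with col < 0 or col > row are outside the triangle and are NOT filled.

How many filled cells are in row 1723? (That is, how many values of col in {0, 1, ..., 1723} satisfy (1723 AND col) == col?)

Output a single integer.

Answer: 256

Derivation:
1723 in binary = 11010111011
popcount(1723) = number of 1-bits in 11010111011 = 8
A col c satisfies (1723 AND c) == c iff every set bit of c is also set in 1723; each of the 8 set bits of 1723 can independently be on or off in c.
count = 2^8 = 256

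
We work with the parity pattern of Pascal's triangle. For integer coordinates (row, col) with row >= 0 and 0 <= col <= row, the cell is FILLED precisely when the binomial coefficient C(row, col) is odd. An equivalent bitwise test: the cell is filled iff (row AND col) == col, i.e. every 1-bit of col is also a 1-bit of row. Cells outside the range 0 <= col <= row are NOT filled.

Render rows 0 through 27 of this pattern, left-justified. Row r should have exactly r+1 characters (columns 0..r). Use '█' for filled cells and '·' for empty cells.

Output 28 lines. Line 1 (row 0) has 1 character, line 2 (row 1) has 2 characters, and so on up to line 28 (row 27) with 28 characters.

Answer: █
██
█·█
████
█···█
██··██
█·█·█·█
████████
█·······█
██······██
█·█·····█·█
████····████
█···█···█···█
██··██··██··██
█·█·█·█·█·█·█·█
████████████████
█···············█
██··············██
█·█·············█·█
████············████
█···█···········█···█
██··██··········██··██
█·█·█·█·········█·█·█·█
████████········████████
█·······█·······█·······█
██······██······██······██
█·█·····█·█·····█·█·····█·█
████····████····████····████

Derivation:
r0=0: █
r1=1: ██
r2=10: █·█
r3=11: ████
r4=100: █···█
r5=101: ██··██
r6=110: █·█·█·█
r7=111: ████████
r8=1000: █·······█
r9=1001: ██······██
r10=1010: █·█·····█·█
r11=1011: ████····████
r12=1100: █···█···█···█
r13=1101: ██··██··██··██
r14=1110: █·█·█·█·█·█·█·█
r15=1111: ████████████████
r16=10000: █···············█
r17=10001: ██··············██
r18=10010: █·█·············█·█
r19=10011: ████············████
r20=10100: █···█···········█···█
r21=10101: ██··██··········██··██
r22=10110: █·█·█·█·········█·█·█·█
r23=10111: ████████········████████
r24=11000: █·······█·······█·······█
r25=11001: ██······██······██······██
r26=11010: █·█·····█·█·····█·█·····█·█
r27=11011: ████····████····████····████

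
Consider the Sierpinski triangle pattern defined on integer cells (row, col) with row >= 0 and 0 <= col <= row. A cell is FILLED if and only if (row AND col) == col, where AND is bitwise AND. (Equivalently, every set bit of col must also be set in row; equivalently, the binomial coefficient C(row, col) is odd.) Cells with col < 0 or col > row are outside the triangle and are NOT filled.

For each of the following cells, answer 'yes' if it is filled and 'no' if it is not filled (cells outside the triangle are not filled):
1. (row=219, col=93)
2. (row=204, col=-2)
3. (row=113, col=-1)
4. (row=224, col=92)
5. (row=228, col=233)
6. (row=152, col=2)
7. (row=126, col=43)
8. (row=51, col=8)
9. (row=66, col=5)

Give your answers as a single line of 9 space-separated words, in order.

(219,93): row=0b11011011, col=0b1011101, row AND col = 0b1011001 = 89; 89 != 93 -> empty
(204,-2): col outside [0, 204] -> not filled
(113,-1): col outside [0, 113] -> not filled
(224,92): row=0b11100000, col=0b1011100, row AND col = 0b1000000 = 64; 64 != 92 -> empty
(228,233): col outside [0, 228] -> not filled
(152,2): row=0b10011000, col=0b10, row AND col = 0b0 = 0; 0 != 2 -> empty
(126,43): row=0b1111110, col=0b101011, row AND col = 0b101010 = 42; 42 != 43 -> empty
(51,8): row=0b110011, col=0b1000, row AND col = 0b0 = 0; 0 != 8 -> empty
(66,5): row=0b1000010, col=0b101, row AND col = 0b0 = 0; 0 != 5 -> empty

Answer: no no no no no no no no no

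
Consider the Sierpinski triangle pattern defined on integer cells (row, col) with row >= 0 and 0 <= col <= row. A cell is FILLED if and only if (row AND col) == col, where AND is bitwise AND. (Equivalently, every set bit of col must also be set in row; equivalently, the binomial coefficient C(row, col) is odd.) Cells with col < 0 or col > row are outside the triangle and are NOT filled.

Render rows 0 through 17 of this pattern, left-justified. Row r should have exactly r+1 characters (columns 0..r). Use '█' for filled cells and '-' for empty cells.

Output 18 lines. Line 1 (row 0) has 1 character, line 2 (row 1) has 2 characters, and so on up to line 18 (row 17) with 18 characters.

r0=0: █
r1=1: ██
r2=10: █-█
r3=11: ████
r4=100: █---█
r5=101: ██--██
r6=110: █-█-█-█
r7=111: ████████
r8=1000: █-------█
r9=1001: ██------██
r10=1010: █-█-----█-█
r11=1011: ████----████
r12=1100: █---█---█---█
r13=1101: ██--██--██--██
r14=1110: █-█-█-█-█-█-█-█
r15=1111: ████████████████
r16=10000: █---------------█
r17=10001: ██--------------██

Answer: █
██
█-█
████
█---█
██--██
█-█-█-█
████████
█-------█
██------██
█-█-----█-█
████----████
█---█---█---█
██--██--██--██
█-█-█-█-█-█-█-█
████████████████
█---------------█
██--------------██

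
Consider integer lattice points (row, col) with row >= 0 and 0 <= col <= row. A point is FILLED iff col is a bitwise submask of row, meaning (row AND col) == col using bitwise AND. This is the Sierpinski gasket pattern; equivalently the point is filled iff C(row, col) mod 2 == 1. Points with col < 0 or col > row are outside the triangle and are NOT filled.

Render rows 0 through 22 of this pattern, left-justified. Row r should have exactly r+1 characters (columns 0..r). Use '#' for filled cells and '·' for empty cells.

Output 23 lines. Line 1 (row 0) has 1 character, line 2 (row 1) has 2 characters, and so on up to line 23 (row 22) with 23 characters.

r0=0: #
r1=1: ##
r2=10: #·#
r3=11: ####
r4=100: #···#
r5=101: ##··##
r6=110: #·#·#·#
r7=111: ########
r8=1000: #·······#
r9=1001: ##······##
r10=1010: #·#·····#·#
r11=1011: ####····####
r12=1100: #···#···#···#
r13=1101: ##··##··##··##
r14=1110: #·#·#·#·#·#·#·#
r15=1111: ################
r16=10000: #···············#
r17=10001: ##··············##
r18=10010: #·#·············#·#
r19=10011: ####············####
r20=10100: #···#···········#···#
r21=10101: ##··##··········##··##
r22=10110: #·#·#·#·········#·#·#·#

Answer: #
##
#·#
####
#···#
##··##
#·#·#·#
########
#·······#
##······##
#·#·····#·#
####····####
#···#···#···#
##··##··##··##
#·#·#·#·#·#·#·#
################
#···············#
##··············##
#·#·············#·#
####············####
#···#···········#···#
##··##··········##··##
#·#·#·#·········#·#·#·#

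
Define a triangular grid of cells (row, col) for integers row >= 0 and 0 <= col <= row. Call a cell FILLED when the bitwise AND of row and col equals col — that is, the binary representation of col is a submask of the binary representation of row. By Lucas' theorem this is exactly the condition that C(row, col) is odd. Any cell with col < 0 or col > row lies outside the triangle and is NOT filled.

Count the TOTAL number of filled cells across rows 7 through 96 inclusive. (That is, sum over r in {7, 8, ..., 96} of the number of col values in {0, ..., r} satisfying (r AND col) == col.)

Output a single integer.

Answer: 1200

Derivation:
r7=111 pc3: +8 =8
r8=1000 pc1: +2 =10
r9=1001 pc2: +4 =14
r10=1010 pc2: +4 =18
r11=1011 pc3: +8 =26
r12=1100 pc2: +4 =30
r13=1101 pc3: +8 =38
r14=1110 pc3: +8 =46
r15=1111 pc4: +16 =62
r16=10000 pc1: +2 =64
r17=10001 pc2: +4 =68
r18=10010 pc2: +4 =72
r19=10011 pc3: +8 =80
r20=10100 pc2: +4 =84
r21=10101 pc3: +8 =92
r22=10110 pc3: +8 =100
r23=10111 pc4: +16 =116
r24=11000 pc2: +4 =120
r25=11001 pc3: +8 =128
r26=11010 pc3: +8 =136
r27=11011 pc4: +16 =152
r28=11100 pc3: +8 =160
r29=11101 pc4: +16 =176
r30=11110 pc4: +16 =192
r31=11111 pc5: +32 =224
r32=100000 pc1: +2 =226
r33=100001 pc2: +4 =230
r34=100010 pc2: +4 =234
r35=100011 pc3: +8 =242
r36=100100 pc2: +4 =246
r37=100101 pc3: +8 =254
r38=100110 pc3: +8 =262
r39=100111 pc4: +16 =278
r40=101000 pc2: +4 =282
r41=101001 pc3: +8 =290
r42=101010 pc3: +8 =298
r43=101011 pc4: +16 =314
r44=101100 pc3: +8 =322
r45=101101 pc4: +16 =338
r46=101110 pc4: +16 =354
r47=101111 pc5: +32 =386
r48=110000 pc2: +4 =390
r49=110001 pc3: +8 =398
r50=110010 pc3: +8 =406
r51=110011 pc4: +16 =422
r52=110100 pc3: +8 =430
r53=110101 pc4: +16 =446
r54=110110 pc4: +16 =462
r55=110111 pc5: +32 =494
r56=111000 pc3: +8 =502
r57=111001 pc4: +16 =518
r58=111010 pc4: +16 =534
r59=111011 pc5: +32 =566
r60=111100 pc4: +16 =582
r61=111101 pc5: +32 =614
r62=111110 pc5: +32 =646
r63=111111 pc6: +64 =710
r64=1000000 pc1: +2 =712
r65=1000001 pc2: +4 =716
r66=1000010 pc2: +4 =720
r67=1000011 pc3: +8 =728
r68=1000100 pc2: +4 =732
r69=1000101 pc3: +8 =740
r70=1000110 pc3: +8 =748
r71=1000111 pc4: +16 =764
r72=1001000 pc2: +4 =768
r73=1001001 pc3: +8 =776
r74=1001010 pc3: +8 =784
r75=1001011 pc4: +16 =800
r76=1001100 pc3: +8 =808
r77=1001101 pc4: +16 =824
r78=1001110 pc4: +16 =840
r79=1001111 pc5: +32 =872
r80=1010000 pc2: +4 =876
r81=1010001 pc3: +8 =884
r82=1010010 pc3: +8 =892
r83=1010011 pc4: +16 =908
r84=1010100 pc3: +8 =916
r85=1010101 pc4: +16 =932
r86=1010110 pc4: +16 =948
r87=1010111 pc5: +32 =980
r88=1011000 pc3: +8 =988
r89=1011001 pc4: +16 =1004
r90=1011010 pc4: +16 =1020
r91=1011011 pc5: +32 =1052
r92=1011100 pc4: +16 =1068
r93=1011101 pc5: +32 =1100
r94=1011110 pc5: +32 =1132
r95=1011111 pc6: +64 =1196
r96=1100000 pc2: +4 =1200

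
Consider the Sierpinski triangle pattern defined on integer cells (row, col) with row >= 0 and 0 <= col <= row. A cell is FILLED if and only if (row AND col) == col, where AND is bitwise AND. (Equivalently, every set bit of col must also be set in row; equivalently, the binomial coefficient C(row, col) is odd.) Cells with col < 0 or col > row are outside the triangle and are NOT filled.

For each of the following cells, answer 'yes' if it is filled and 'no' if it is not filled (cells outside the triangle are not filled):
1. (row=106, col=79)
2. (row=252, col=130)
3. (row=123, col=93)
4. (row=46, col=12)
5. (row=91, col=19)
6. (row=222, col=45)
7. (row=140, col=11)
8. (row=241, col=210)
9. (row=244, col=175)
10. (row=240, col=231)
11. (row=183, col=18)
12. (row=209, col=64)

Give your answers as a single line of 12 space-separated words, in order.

(106,79): row=0b1101010, col=0b1001111, row AND col = 0b1001010 = 74; 74 != 79 -> empty
(252,130): row=0b11111100, col=0b10000010, row AND col = 0b10000000 = 128; 128 != 130 -> empty
(123,93): row=0b1111011, col=0b1011101, row AND col = 0b1011001 = 89; 89 != 93 -> empty
(46,12): row=0b101110, col=0b1100, row AND col = 0b1100 = 12; 12 == 12 -> filled
(91,19): row=0b1011011, col=0b10011, row AND col = 0b10011 = 19; 19 == 19 -> filled
(222,45): row=0b11011110, col=0b101101, row AND col = 0b1100 = 12; 12 != 45 -> empty
(140,11): row=0b10001100, col=0b1011, row AND col = 0b1000 = 8; 8 != 11 -> empty
(241,210): row=0b11110001, col=0b11010010, row AND col = 0b11010000 = 208; 208 != 210 -> empty
(244,175): row=0b11110100, col=0b10101111, row AND col = 0b10100100 = 164; 164 != 175 -> empty
(240,231): row=0b11110000, col=0b11100111, row AND col = 0b11100000 = 224; 224 != 231 -> empty
(183,18): row=0b10110111, col=0b10010, row AND col = 0b10010 = 18; 18 == 18 -> filled
(209,64): row=0b11010001, col=0b1000000, row AND col = 0b1000000 = 64; 64 == 64 -> filled

Answer: no no no yes yes no no no no no yes yes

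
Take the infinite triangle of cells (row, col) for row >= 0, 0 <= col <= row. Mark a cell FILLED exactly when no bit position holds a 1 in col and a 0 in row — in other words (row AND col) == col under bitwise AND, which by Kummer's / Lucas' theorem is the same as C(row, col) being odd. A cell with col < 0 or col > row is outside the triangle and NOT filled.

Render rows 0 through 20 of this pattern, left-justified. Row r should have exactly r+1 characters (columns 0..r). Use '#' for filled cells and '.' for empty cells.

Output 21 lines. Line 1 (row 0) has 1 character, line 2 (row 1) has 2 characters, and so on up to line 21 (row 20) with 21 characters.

r0=0: #
r1=1: ##
r2=10: #.#
r3=11: ####
r4=100: #...#
r5=101: ##..##
r6=110: #.#.#.#
r7=111: ########
r8=1000: #.......#
r9=1001: ##......##
r10=1010: #.#.....#.#
r11=1011: ####....####
r12=1100: #...#...#...#
r13=1101: ##..##..##..##
r14=1110: #.#.#.#.#.#.#.#
r15=1111: ################
r16=10000: #...............#
r17=10001: ##..............##
r18=10010: #.#.............#.#
r19=10011: ####............####
r20=10100: #...#...........#...#

Answer: #
##
#.#
####
#...#
##..##
#.#.#.#
########
#.......#
##......##
#.#.....#.#
####....####
#...#...#...#
##..##..##..##
#.#.#.#.#.#.#.#
################
#...............#
##..............##
#.#.............#.#
####............####
#...#...........#...#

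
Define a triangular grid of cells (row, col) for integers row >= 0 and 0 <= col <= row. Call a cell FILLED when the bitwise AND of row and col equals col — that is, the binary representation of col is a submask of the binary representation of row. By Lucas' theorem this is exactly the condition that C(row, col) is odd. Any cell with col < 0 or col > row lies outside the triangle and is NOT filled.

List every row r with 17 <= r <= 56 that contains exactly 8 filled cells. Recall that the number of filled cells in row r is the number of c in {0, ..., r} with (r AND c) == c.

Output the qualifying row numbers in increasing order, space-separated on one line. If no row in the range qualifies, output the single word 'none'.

Row r has 2^popcount(r) filled cells, so we need popcount(r) = log2(8) = 3.
Scan r = 17..56 and keep those with exactly 3 one-bits:
r=17=10001 popcount=2 -> skip
r=18=10010 popcount=2 -> skip
r=19=10011 popcount=3 -> KEEP
r=20=10100 popcount=2 -> skip
r=21=10101 popcount=3 -> KEEP
r=22=10110 popcount=3 -> KEEP
r=23=10111 popcount=4 -> skip
r=24=11000 popcount=2 -> skip
r=25=11001 popcount=3 -> KEEP
r=26=11010 popcount=3 -> KEEP
r=27=11011 popcount=4 -> skip
r=28=11100 popcount=3 -> KEEP
r=29=11101 popcount=4 -> skip
r=30=11110 popcount=4 -> skip
r=31=11111 popcount=5 -> skip
r=32=100000 popcount=1 -> skip
r=33=100001 popcount=2 -> skip
r=34=100010 popcount=2 -> skip
r=35=100011 popcount=3 -> KEEP
r=36=100100 popcount=2 -> skip
r=37=100101 popcount=3 -> KEEP
r=38=100110 popcount=3 -> KEEP
r=39=100111 popcount=4 -> skip
r=40=101000 popcount=2 -> skip
r=41=101001 popcount=3 -> KEEP
r=42=101010 popcount=3 -> KEEP
r=43=101011 popcount=4 -> skip
r=44=101100 popcount=3 -> KEEP
r=45=101101 popcount=4 -> skip
r=46=101110 popcount=4 -> skip
r=47=101111 popcount=5 -> skip
r=48=110000 popcount=2 -> skip
r=49=110001 popcount=3 -> KEEP
r=50=110010 popcount=3 -> KEEP
r=51=110011 popcount=4 -> skip
r=52=110100 popcount=3 -> KEEP
r=53=110101 popcount=4 -> skip
r=54=110110 popcount=4 -> skip
r=55=110111 popcount=5 -> skip
r=56=111000 popcount=3 -> KEEP
Kept rows: 19 21 22 25 26 28 35 37 38 41 42 44 49 50 52 56

Answer: 19 21 22 25 26 28 35 37 38 41 42 44 49 50 52 56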